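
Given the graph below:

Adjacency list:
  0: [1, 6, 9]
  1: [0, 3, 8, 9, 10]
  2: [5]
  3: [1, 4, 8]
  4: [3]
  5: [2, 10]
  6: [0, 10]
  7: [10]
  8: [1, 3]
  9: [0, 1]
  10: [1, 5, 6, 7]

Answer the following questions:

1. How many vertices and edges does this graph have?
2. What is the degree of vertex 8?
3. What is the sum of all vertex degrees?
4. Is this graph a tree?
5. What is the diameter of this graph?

Count: 11 vertices, 13 edges.
Vertex 8 has neighbors [1, 3], degree = 2.
Handshaking lemma: 2 * 13 = 26.
A tree on 11 vertices has 10 edges. This graph has 13 edges (3 extra). Not a tree.
Diameter (longest shortest path) = 5.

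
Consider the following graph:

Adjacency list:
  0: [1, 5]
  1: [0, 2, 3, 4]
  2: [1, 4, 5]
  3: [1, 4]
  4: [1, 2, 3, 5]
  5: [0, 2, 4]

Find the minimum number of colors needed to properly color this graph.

The graph has a maximum clique of size 3 (lower bound on chromatic number).
A valid 3-coloring: {0: 1, 1: 0, 2: 2, 3: 2, 4: 1, 5: 0}.
Chromatic number = 3.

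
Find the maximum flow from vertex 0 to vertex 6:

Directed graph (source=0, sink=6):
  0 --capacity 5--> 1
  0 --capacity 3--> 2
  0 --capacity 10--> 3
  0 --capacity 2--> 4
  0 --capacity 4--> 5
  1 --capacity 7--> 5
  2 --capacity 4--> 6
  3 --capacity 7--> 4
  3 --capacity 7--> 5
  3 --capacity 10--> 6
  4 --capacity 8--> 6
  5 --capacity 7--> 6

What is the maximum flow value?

Computing max flow:
  Flow on (0->1): 5/5
  Flow on (0->2): 3/3
  Flow on (0->3): 10/10
  Flow on (0->4): 2/2
  Flow on (0->5): 2/4
  Flow on (1->5): 5/7
  Flow on (2->6): 3/4
  Flow on (3->6): 10/10
  Flow on (4->6): 2/8
  Flow on (5->6): 7/7
Maximum flow = 22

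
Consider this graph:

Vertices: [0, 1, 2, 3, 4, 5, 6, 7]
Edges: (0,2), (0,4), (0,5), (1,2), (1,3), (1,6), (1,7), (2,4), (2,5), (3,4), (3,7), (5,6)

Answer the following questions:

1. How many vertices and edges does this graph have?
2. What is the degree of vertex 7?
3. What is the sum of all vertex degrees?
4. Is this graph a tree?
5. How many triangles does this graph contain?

Count: 8 vertices, 12 edges.
Vertex 7 has neighbors [1, 3], degree = 2.
Handshaking lemma: 2 * 12 = 24.
A tree on 8 vertices has 7 edges. This graph has 12 edges (5 extra). Not a tree.
Number of triangles = 3.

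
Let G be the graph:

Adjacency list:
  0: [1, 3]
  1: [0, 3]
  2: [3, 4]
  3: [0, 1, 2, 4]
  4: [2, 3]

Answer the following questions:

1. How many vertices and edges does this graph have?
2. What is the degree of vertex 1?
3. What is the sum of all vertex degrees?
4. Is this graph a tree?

Count: 5 vertices, 6 edges.
Vertex 1 has neighbors [0, 3], degree = 2.
Handshaking lemma: 2 * 6 = 12.
A tree on 5 vertices has 4 edges. This graph has 6 edges (2 extra). Not a tree.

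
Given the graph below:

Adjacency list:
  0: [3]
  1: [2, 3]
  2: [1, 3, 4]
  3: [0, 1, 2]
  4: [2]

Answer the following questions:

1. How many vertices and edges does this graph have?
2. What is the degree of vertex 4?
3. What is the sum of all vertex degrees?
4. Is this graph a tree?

Count: 5 vertices, 5 edges.
Vertex 4 has neighbors [2], degree = 1.
Handshaking lemma: 2 * 5 = 10.
A tree on 5 vertices has 4 edges. This graph has 5 edges (1 extra). Not a tree.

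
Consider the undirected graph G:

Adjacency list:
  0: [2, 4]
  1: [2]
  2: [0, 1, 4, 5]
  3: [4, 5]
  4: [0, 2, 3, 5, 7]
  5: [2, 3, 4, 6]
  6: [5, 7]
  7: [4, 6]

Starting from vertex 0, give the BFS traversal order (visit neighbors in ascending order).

BFS from vertex 0 (neighbors processed in ascending order):
Visit order: 0, 2, 4, 1, 5, 3, 7, 6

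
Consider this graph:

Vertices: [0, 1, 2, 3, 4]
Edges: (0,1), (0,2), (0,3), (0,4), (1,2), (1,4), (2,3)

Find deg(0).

Vertex 0 has neighbors [1, 2, 3, 4], so deg(0) = 4.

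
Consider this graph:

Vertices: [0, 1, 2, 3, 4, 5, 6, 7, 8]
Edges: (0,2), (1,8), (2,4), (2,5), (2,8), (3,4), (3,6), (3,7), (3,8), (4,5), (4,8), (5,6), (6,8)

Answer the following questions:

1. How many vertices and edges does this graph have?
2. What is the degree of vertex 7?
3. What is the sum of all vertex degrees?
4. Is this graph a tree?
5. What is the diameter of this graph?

Count: 9 vertices, 13 edges.
Vertex 7 has neighbors [3], degree = 1.
Handshaking lemma: 2 * 13 = 26.
A tree on 9 vertices has 8 edges. This graph has 13 edges (5 extra). Not a tree.
Diameter (longest shortest path) = 4.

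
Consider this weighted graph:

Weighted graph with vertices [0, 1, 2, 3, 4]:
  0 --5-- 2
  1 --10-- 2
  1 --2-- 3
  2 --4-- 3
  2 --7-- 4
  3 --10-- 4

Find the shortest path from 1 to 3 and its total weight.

Using Dijkstra's algorithm from vertex 1:
Shortest path: 1 -> 3
Total weight: 2 = 2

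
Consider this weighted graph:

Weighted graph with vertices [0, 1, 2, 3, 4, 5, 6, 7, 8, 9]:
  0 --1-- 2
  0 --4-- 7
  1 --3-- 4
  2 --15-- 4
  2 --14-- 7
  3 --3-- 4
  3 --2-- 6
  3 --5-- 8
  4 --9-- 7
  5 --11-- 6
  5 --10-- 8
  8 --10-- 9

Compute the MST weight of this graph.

Applying Kruskal's algorithm (sort edges by weight, add if no cycle):
  Add (0,2) w=1
  Add (3,6) w=2
  Add (1,4) w=3
  Add (3,4) w=3
  Add (0,7) w=4
  Add (3,8) w=5
  Add (4,7) w=9
  Add (5,8) w=10
  Add (8,9) w=10
  Skip (5,6) w=11 (creates cycle)
  Skip (2,7) w=14 (creates cycle)
  Skip (2,4) w=15 (creates cycle)
MST weight = 47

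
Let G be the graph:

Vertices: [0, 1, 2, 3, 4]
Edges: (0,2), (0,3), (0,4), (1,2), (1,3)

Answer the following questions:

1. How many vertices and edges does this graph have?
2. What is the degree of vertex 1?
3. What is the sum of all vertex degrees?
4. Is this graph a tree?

Count: 5 vertices, 5 edges.
Vertex 1 has neighbors [2, 3], degree = 2.
Handshaking lemma: 2 * 5 = 10.
A tree on 5 vertices has 4 edges. This graph has 5 edges (1 extra). Not a tree.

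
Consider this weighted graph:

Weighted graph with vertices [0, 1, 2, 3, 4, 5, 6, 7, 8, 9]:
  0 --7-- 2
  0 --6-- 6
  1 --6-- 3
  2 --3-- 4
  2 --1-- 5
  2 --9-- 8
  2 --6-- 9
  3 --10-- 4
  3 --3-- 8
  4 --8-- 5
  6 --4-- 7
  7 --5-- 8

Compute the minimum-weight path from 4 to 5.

Using Dijkstra's algorithm from vertex 4:
Shortest path: 4 -> 2 -> 5
Total weight: 3 + 1 = 4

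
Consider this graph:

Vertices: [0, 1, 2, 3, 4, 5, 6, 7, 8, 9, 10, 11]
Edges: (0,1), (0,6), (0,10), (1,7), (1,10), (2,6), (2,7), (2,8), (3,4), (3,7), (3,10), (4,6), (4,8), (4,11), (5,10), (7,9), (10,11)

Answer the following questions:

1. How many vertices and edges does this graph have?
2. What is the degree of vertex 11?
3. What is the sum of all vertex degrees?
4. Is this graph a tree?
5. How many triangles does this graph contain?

Count: 12 vertices, 17 edges.
Vertex 11 has neighbors [4, 10], degree = 2.
Handshaking lemma: 2 * 17 = 34.
A tree on 12 vertices has 11 edges. This graph has 17 edges (6 extra). Not a tree.
Number of triangles = 1.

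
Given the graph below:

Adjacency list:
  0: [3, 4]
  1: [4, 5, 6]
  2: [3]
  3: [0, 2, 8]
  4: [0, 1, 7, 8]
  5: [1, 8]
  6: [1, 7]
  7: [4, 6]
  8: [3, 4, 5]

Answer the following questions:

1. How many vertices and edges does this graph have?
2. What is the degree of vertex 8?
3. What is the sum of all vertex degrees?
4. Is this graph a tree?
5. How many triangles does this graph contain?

Count: 9 vertices, 11 edges.
Vertex 8 has neighbors [3, 4, 5], degree = 3.
Handshaking lemma: 2 * 11 = 22.
A tree on 9 vertices has 8 edges. This graph has 11 edges (3 extra). Not a tree.
Number of triangles = 0.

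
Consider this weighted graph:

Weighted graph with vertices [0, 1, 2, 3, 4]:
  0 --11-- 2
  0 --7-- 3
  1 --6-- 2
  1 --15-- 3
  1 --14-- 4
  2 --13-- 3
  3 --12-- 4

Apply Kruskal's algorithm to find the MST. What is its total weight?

Applying Kruskal's algorithm (sort edges by weight, add if no cycle):
  Add (1,2) w=6
  Add (0,3) w=7
  Add (0,2) w=11
  Add (3,4) w=12
  Skip (2,3) w=13 (creates cycle)
  Skip (1,4) w=14 (creates cycle)
  Skip (1,3) w=15 (creates cycle)
MST weight = 36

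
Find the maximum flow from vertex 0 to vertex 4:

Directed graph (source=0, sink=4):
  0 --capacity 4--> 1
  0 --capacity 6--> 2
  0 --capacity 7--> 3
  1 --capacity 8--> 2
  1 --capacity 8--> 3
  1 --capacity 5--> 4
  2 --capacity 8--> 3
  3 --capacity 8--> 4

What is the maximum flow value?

Computing max flow:
  Flow on (0->1): 4/4
  Flow on (0->2): 1/6
  Flow on (0->3): 7/7
  Flow on (1->4): 4/5
  Flow on (2->3): 1/8
  Flow on (3->4): 8/8
Maximum flow = 12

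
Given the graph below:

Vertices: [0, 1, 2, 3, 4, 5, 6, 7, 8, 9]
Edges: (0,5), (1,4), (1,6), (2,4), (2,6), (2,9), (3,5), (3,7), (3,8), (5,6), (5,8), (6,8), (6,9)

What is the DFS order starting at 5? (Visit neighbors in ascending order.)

DFS from vertex 5 (neighbors processed in ascending order):
Visit order: 5, 0, 3, 7, 8, 6, 1, 4, 2, 9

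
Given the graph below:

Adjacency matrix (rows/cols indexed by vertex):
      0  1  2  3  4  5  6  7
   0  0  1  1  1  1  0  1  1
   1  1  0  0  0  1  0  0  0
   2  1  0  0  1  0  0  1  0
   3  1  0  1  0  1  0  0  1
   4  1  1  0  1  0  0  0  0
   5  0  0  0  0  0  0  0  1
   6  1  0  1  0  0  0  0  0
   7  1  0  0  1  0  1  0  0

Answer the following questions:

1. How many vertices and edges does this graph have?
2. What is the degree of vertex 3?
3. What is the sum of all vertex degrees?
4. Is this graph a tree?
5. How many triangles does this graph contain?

Count: 8 vertices, 12 edges.
Vertex 3 has neighbors [0, 2, 4, 7], degree = 4.
Handshaking lemma: 2 * 12 = 24.
A tree on 8 vertices has 7 edges. This graph has 12 edges (5 extra). Not a tree.
Number of triangles = 5.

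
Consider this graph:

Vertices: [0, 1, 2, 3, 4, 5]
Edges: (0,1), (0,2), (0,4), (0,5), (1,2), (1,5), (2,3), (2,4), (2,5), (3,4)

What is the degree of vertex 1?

Vertex 1 has neighbors [0, 2, 5], so deg(1) = 3.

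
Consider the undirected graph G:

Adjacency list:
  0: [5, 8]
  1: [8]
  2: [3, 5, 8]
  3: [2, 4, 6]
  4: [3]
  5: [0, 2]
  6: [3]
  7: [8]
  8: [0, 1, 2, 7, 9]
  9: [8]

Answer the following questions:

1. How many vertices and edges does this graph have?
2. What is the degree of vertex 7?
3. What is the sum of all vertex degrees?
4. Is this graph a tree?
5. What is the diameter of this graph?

Count: 10 vertices, 10 edges.
Vertex 7 has neighbors [8], degree = 1.
Handshaking lemma: 2 * 10 = 20.
A tree on 10 vertices has 9 edges. This graph has 10 edges (1 extra). Not a tree.
Diameter (longest shortest path) = 4.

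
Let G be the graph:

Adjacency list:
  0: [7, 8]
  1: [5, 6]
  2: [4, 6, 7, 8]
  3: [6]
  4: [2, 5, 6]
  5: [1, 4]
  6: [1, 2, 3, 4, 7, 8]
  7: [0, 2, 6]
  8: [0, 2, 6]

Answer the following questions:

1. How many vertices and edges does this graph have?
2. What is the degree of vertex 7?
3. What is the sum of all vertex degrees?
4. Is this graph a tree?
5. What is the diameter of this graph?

Count: 9 vertices, 13 edges.
Vertex 7 has neighbors [0, 2, 6], degree = 3.
Handshaking lemma: 2 * 13 = 26.
A tree on 9 vertices has 8 edges. This graph has 13 edges (5 extra). Not a tree.
Diameter (longest shortest path) = 4.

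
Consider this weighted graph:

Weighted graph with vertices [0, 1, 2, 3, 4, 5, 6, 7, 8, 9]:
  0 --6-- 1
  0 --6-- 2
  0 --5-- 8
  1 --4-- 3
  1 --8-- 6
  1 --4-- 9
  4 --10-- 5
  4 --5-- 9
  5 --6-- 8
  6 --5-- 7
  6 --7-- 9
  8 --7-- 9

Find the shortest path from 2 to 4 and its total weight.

Using Dijkstra's algorithm from vertex 2:
Shortest path: 2 -> 0 -> 1 -> 9 -> 4
Total weight: 6 + 6 + 4 + 5 = 21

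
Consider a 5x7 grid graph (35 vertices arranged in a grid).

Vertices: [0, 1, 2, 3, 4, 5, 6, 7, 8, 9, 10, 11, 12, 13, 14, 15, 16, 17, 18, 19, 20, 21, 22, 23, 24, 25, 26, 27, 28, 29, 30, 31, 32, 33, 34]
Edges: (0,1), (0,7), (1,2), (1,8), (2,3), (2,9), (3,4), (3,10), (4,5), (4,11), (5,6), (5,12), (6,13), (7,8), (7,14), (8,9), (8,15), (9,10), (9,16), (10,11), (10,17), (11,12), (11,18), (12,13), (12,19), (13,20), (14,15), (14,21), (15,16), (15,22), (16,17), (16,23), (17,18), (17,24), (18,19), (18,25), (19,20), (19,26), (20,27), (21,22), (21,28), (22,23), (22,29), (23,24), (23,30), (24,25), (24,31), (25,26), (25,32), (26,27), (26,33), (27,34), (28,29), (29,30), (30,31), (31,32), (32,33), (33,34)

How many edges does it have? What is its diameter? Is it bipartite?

A 5x7 grid has 28 vertical edges and 30 horizontal edges.
Total edges = 28 + 30 = 58.
Diameter = (5-1) + (7-1) = 10 (corner to opposite corner).
Grid graphs are bipartite (checkerboard coloring).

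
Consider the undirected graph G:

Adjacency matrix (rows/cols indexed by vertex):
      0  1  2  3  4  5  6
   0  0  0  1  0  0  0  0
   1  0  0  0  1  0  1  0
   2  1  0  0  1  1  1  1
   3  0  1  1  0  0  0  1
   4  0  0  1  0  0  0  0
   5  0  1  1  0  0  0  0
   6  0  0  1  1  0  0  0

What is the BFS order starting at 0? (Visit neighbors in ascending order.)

BFS from vertex 0 (neighbors processed in ascending order):
Visit order: 0, 2, 3, 4, 5, 6, 1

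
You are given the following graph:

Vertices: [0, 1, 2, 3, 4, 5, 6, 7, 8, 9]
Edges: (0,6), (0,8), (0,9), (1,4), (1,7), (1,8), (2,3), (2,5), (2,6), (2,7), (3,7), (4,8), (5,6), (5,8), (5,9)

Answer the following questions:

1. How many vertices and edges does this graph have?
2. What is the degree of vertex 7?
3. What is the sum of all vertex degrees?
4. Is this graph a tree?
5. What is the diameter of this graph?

Count: 10 vertices, 15 edges.
Vertex 7 has neighbors [1, 2, 3], degree = 3.
Handshaking lemma: 2 * 15 = 30.
A tree on 10 vertices has 9 edges. This graph has 15 edges (6 extra). Not a tree.
Diameter (longest shortest path) = 3.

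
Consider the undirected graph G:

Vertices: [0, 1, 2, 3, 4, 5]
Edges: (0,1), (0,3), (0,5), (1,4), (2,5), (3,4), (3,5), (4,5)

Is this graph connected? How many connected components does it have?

Checking connectivity: the graph has 1 connected component(s).
All vertices are reachable from each other. The graph IS connected.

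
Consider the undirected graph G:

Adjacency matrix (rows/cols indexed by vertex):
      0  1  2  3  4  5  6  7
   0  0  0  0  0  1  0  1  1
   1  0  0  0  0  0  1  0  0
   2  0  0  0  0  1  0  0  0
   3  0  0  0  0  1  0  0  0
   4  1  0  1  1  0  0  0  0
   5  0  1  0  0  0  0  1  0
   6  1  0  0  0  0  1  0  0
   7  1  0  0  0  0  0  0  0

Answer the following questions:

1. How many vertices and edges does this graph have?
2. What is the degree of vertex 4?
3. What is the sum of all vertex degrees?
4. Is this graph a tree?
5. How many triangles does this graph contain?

Count: 8 vertices, 7 edges.
Vertex 4 has neighbors [0, 2, 3], degree = 3.
Handshaking lemma: 2 * 7 = 14.
A graph is a tree iff it is connected and has exactly n-1 edges. This graph is connected (all 8 vertices in one component) and has 8-1 = 7 edges. It is a tree.
Number of triangles = 0.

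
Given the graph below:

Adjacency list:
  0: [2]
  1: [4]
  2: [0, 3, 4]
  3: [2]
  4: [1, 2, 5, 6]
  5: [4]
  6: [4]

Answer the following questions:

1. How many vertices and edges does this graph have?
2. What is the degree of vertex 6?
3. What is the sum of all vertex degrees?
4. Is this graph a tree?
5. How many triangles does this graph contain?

Count: 7 vertices, 6 edges.
Vertex 6 has neighbors [4], degree = 1.
Handshaking lemma: 2 * 6 = 12.
A graph is a tree iff it is connected and has exactly n-1 edges. This graph is connected (all 7 vertices in one component) and has 7-1 = 6 edges. It is a tree.
Number of triangles = 0.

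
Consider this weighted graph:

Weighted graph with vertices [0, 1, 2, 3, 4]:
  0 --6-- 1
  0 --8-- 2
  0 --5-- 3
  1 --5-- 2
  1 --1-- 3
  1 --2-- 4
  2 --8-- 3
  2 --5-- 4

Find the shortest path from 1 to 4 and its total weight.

Using Dijkstra's algorithm from vertex 1:
Shortest path: 1 -> 4
Total weight: 2 = 2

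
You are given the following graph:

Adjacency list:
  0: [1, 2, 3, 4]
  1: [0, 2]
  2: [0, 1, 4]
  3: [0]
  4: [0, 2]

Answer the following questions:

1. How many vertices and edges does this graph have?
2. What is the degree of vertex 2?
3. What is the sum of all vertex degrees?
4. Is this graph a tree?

Count: 5 vertices, 6 edges.
Vertex 2 has neighbors [0, 1, 4], degree = 3.
Handshaking lemma: 2 * 6 = 12.
A tree on 5 vertices has 4 edges. This graph has 6 edges (2 extra). Not a tree.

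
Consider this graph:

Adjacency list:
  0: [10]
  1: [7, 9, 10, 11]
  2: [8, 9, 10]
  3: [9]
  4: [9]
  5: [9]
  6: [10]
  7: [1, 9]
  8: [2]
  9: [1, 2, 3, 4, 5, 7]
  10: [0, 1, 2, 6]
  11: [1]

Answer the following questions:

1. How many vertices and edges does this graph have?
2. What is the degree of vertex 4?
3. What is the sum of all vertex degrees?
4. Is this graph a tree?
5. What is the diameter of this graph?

Count: 12 vertices, 13 edges.
Vertex 4 has neighbors [9], degree = 1.
Handshaking lemma: 2 * 13 = 26.
A tree on 12 vertices has 11 edges. This graph has 13 edges (2 extra). Not a tree.
Diameter (longest shortest path) = 4.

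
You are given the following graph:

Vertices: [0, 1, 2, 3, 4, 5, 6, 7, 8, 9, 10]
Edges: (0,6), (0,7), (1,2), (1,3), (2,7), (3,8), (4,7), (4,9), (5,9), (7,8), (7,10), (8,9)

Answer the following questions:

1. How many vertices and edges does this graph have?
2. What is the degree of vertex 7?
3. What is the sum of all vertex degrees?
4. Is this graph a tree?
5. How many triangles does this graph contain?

Count: 11 vertices, 12 edges.
Vertex 7 has neighbors [0, 2, 4, 8, 10], degree = 5.
Handshaking lemma: 2 * 12 = 24.
A tree on 11 vertices has 10 edges. This graph has 12 edges (2 extra). Not a tree.
Number of triangles = 0.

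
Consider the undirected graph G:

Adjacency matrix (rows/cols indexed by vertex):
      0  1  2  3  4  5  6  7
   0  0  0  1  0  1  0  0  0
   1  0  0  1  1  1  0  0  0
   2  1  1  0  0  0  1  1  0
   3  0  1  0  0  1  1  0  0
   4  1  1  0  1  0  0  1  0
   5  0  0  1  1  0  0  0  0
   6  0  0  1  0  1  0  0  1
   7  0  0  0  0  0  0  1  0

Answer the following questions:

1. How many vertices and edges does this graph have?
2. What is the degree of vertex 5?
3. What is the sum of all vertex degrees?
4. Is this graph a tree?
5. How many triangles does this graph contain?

Count: 8 vertices, 11 edges.
Vertex 5 has neighbors [2, 3], degree = 2.
Handshaking lemma: 2 * 11 = 22.
A tree on 8 vertices has 7 edges. This graph has 11 edges (4 extra). Not a tree.
Number of triangles = 1.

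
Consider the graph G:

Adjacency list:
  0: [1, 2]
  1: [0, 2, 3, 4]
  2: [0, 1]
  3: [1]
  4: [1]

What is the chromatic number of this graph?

The graph has a maximum clique of size 3 (lower bound on chromatic number).
A valid 3-coloring: {0: 1, 1: 0, 2: 2, 3: 1, 4: 1}.
Chromatic number = 3.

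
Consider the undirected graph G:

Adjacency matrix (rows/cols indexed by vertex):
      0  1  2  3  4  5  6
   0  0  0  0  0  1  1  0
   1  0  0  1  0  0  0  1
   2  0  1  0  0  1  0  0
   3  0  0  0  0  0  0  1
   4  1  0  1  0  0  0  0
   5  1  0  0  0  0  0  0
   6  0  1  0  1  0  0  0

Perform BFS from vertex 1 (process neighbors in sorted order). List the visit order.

BFS from vertex 1 (neighbors processed in ascending order):
Visit order: 1, 2, 6, 4, 3, 0, 5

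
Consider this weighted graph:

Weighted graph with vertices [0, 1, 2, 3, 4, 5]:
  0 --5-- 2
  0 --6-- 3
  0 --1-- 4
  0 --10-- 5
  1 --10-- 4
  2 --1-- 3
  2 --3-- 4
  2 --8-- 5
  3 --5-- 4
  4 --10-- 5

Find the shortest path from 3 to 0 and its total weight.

Using Dijkstra's algorithm from vertex 3:
Shortest path: 3 -> 2 -> 4 -> 0
Total weight: 1 + 3 + 1 = 5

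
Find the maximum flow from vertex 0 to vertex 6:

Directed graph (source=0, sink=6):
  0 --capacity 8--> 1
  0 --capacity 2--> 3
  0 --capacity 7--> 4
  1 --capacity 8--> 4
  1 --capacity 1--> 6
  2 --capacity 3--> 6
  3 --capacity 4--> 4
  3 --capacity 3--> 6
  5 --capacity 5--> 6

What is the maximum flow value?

Computing max flow:
  Flow on (0->1): 1/8
  Flow on (0->3): 2/2
  Flow on (1->6): 1/1
  Flow on (3->6): 2/3
Maximum flow = 3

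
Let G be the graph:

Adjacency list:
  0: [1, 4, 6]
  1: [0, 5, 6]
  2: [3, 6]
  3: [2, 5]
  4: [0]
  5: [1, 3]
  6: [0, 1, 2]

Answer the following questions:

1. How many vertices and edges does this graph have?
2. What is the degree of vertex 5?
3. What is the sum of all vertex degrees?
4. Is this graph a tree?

Count: 7 vertices, 8 edges.
Vertex 5 has neighbors [1, 3], degree = 2.
Handshaking lemma: 2 * 8 = 16.
A tree on 7 vertices has 6 edges. This graph has 8 edges (2 extra). Not a tree.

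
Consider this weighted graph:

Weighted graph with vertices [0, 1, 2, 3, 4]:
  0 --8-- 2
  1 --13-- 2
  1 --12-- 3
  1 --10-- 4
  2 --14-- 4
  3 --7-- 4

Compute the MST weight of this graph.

Applying Kruskal's algorithm (sort edges by weight, add if no cycle):
  Add (3,4) w=7
  Add (0,2) w=8
  Add (1,4) w=10
  Skip (1,3) w=12 (creates cycle)
  Add (1,2) w=13
  Skip (2,4) w=14 (creates cycle)
MST weight = 38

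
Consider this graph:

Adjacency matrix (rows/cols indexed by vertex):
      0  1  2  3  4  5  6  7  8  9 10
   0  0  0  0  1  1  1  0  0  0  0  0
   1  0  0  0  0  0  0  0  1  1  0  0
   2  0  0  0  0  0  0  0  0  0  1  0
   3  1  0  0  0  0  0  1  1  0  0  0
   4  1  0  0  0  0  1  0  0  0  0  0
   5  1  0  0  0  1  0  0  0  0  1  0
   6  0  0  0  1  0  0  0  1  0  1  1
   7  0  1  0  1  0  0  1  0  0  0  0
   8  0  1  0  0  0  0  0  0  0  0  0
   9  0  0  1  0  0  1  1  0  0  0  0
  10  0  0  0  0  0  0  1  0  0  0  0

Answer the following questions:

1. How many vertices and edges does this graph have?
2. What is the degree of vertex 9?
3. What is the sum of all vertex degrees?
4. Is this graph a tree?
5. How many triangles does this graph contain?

Count: 11 vertices, 13 edges.
Vertex 9 has neighbors [2, 5, 6], degree = 3.
Handshaking lemma: 2 * 13 = 26.
A tree on 11 vertices has 10 edges. This graph has 13 edges (3 extra). Not a tree.
Number of triangles = 2.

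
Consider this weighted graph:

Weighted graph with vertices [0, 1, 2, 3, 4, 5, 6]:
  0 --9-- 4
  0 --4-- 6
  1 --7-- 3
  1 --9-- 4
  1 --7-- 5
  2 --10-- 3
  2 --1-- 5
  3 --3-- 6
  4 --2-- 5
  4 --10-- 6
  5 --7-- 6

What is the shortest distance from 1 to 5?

Using Dijkstra's algorithm from vertex 1:
Shortest path: 1 -> 5
Total weight: 7 = 7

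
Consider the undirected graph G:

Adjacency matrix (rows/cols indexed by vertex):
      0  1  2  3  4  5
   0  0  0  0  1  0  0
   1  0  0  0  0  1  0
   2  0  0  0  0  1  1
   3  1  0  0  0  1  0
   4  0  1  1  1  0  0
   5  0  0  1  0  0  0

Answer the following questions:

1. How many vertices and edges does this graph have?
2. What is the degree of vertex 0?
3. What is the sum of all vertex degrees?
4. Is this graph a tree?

Count: 6 vertices, 5 edges.
Vertex 0 has neighbors [3], degree = 1.
Handshaking lemma: 2 * 5 = 10.
A graph is a tree iff it is connected and has exactly n-1 edges. This graph is connected (all 6 vertices in one component) and has 6-1 = 5 edges. It is a tree.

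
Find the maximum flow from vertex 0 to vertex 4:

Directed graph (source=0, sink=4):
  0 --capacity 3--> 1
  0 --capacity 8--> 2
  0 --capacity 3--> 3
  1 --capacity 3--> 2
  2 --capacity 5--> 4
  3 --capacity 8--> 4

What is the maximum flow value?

Computing max flow:
  Flow on (0->2): 5/8
  Flow on (0->3): 3/3
  Flow on (2->4): 5/5
  Flow on (3->4): 3/8
Maximum flow = 8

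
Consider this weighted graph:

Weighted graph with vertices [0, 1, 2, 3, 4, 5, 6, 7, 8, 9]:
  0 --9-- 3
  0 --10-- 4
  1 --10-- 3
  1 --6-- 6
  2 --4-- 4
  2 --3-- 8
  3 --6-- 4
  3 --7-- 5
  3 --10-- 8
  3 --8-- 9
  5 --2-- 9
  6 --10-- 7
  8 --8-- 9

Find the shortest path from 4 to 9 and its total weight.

Using Dijkstra's algorithm from vertex 4:
Shortest path: 4 -> 3 -> 9
Total weight: 6 + 8 = 14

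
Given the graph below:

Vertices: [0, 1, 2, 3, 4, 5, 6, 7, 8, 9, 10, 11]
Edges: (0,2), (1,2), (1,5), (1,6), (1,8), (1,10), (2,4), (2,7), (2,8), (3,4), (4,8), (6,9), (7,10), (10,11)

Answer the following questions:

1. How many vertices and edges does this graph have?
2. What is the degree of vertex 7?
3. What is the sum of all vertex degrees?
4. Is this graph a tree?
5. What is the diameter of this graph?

Count: 12 vertices, 14 edges.
Vertex 7 has neighbors [2, 10], degree = 2.
Handshaking lemma: 2 * 14 = 28.
A tree on 12 vertices has 11 edges. This graph has 14 edges (3 extra). Not a tree.
Diameter (longest shortest path) = 5.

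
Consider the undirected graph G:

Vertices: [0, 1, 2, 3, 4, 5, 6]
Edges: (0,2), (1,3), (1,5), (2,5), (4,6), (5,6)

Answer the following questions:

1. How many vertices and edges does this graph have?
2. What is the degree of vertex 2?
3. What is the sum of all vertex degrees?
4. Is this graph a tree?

Count: 7 vertices, 6 edges.
Vertex 2 has neighbors [0, 5], degree = 2.
Handshaking lemma: 2 * 6 = 12.
A graph is a tree iff it is connected and has exactly n-1 edges. This graph is connected (all 7 vertices in one component) and has 7-1 = 6 edges. It is a tree.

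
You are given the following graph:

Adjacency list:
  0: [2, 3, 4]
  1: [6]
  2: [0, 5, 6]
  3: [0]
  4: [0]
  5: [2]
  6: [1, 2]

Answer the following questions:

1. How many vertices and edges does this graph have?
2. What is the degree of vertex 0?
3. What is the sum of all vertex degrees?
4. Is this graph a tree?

Count: 7 vertices, 6 edges.
Vertex 0 has neighbors [2, 3, 4], degree = 3.
Handshaking lemma: 2 * 6 = 12.
A graph is a tree iff it is connected and has exactly n-1 edges. This graph is connected (all 7 vertices in one component) and has 7-1 = 6 edges. It is a tree.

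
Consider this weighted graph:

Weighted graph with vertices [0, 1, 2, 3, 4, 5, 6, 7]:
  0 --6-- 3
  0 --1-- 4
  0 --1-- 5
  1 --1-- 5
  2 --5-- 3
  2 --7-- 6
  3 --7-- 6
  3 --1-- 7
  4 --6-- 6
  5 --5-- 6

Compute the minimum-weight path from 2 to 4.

Using Dijkstra's algorithm from vertex 2:
Shortest path: 2 -> 3 -> 0 -> 4
Total weight: 5 + 6 + 1 = 12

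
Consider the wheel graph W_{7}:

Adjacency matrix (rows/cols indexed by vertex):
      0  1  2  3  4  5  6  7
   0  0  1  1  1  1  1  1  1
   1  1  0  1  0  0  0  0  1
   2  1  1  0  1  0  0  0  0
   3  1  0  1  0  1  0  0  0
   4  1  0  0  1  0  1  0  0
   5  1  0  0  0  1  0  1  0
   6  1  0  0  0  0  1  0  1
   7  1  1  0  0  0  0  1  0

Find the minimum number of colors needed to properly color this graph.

W_{7} = C_{7} plus a hub adjacent to every cycle vertex.
The outer cycle needs 3 colors (odd cycle); the hub is adjacent to all of them so needs a fresh color.
Chromatic number = 3 + 1 = 4.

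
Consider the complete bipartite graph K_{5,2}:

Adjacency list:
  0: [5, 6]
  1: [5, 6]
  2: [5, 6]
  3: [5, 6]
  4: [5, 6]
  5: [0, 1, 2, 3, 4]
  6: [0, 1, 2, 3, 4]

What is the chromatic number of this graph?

K_{5,2} is bipartite: vertices split into two independent sets of size 5 and 2.
Color one set 0, the other 1. No adjacent vertices share a color.
Chromatic number = 2.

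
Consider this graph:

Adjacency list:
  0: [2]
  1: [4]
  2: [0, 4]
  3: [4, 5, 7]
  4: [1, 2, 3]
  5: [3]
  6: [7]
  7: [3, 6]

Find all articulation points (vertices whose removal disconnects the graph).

An articulation point is a vertex whose removal disconnects the graph.
Articulation points: [2, 3, 4, 7]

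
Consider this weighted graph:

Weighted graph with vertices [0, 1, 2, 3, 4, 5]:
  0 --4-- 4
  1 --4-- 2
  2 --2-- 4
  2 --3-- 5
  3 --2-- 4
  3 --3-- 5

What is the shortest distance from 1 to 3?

Using Dijkstra's algorithm from vertex 1:
Shortest path: 1 -> 2 -> 4 -> 3
Total weight: 4 + 2 + 2 = 8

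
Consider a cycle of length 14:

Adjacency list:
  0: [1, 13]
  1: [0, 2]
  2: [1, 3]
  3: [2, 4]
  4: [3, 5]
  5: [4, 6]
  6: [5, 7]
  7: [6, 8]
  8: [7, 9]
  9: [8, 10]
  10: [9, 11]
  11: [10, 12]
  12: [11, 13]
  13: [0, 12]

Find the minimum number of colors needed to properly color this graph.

This is an even cycle (C_14). Even cycles are bipartite.
Chromatic number = 2.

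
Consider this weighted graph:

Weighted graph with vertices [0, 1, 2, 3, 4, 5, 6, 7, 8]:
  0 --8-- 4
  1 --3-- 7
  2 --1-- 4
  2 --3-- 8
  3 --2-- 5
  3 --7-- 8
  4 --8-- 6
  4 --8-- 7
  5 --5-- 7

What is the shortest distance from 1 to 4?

Using Dijkstra's algorithm from vertex 1:
Shortest path: 1 -> 7 -> 4
Total weight: 3 + 8 = 11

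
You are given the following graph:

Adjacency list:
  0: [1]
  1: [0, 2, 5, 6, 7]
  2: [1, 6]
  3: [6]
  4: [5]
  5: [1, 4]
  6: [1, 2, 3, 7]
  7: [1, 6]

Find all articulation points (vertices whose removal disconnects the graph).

An articulation point is a vertex whose removal disconnects the graph.
Articulation points: [1, 5, 6]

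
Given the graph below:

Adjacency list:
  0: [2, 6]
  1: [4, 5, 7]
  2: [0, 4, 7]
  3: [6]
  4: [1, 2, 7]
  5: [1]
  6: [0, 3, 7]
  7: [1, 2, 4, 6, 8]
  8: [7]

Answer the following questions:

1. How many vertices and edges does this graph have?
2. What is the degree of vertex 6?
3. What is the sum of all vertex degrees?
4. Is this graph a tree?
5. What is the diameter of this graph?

Count: 9 vertices, 11 edges.
Vertex 6 has neighbors [0, 3, 7], degree = 3.
Handshaking lemma: 2 * 11 = 22.
A tree on 9 vertices has 8 edges. This graph has 11 edges (3 extra). Not a tree.
Diameter (longest shortest path) = 4.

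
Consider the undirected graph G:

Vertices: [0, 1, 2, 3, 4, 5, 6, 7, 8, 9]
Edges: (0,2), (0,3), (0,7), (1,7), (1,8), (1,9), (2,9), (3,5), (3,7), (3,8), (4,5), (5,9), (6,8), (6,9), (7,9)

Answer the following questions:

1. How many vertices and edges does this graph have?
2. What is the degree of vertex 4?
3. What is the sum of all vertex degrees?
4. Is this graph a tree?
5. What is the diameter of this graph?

Count: 10 vertices, 15 edges.
Vertex 4 has neighbors [5], degree = 1.
Handshaking lemma: 2 * 15 = 30.
A tree on 10 vertices has 9 edges. This graph has 15 edges (6 extra). Not a tree.
Diameter (longest shortest path) = 3.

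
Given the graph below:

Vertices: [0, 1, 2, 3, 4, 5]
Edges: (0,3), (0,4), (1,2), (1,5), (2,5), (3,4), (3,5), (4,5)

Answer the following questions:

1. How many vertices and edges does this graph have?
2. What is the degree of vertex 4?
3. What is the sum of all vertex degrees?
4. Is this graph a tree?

Count: 6 vertices, 8 edges.
Vertex 4 has neighbors [0, 3, 5], degree = 3.
Handshaking lemma: 2 * 8 = 16.
A tree on 6 vertices has 5 edges. This graph has 8 edges (3 extra). Not a tree.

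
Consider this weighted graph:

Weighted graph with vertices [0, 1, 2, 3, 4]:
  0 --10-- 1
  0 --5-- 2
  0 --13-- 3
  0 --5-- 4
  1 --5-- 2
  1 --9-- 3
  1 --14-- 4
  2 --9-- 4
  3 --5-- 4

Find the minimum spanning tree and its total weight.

Applying Kruskal's algorithm (sort edges by weight, add if no cycle):
  Add (0,4) w=5
  Add (0,2) w=5
  Add (1,2) w=5
  Add (3,4) w=5
  Skip (1,3) w=9 (creates cycle)
  Skip (2,4) w=9 (creates cycle)
  Skip (0,1) w=10 (creates cycle)
  Skip (0,3) w=13 (creates cycle)
  Skip (1,4) w=14 (creates cycle)
MST weight = 20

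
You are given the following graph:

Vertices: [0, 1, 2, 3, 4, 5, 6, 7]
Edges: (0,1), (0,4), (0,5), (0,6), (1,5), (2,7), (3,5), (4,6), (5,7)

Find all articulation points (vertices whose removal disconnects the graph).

An articulation point is a vertex whose removal disconnects the graph.
Articulation points: [0, 5, 7]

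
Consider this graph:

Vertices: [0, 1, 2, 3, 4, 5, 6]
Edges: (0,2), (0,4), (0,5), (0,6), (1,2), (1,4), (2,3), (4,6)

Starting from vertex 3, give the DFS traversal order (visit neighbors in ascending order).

DFS from vertex 3 (neighbors processed in ascending order):
Visit order: 3, 2, 0, 4, 1, 6, 5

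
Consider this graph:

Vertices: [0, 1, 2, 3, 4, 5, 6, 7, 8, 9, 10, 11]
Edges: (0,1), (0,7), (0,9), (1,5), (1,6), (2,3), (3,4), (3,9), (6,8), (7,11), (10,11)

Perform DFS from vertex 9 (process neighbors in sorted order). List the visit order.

DFS from vertex 9 (neighbors processed in ascending order):
Visit order: 9, 0, 1, 5, 6, 8, 7, 11, 10, 3, 2, 4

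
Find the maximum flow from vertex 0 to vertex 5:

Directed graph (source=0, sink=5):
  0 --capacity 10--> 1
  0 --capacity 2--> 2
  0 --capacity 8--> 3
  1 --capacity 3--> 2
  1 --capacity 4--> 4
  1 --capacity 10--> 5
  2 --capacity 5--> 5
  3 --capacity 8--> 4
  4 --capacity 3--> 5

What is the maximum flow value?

Computing max flow:
  Flow on (0->1): 10/10
  Flow on (0->2): 2/2
  Flow on (0->3): 3/8
  Flow on (1->5): 10/10
  Flow on (2->5): 2/5
  Flow on (3->4): 3/8
  Flow on (4->5): 3/3
Maximum flow = 15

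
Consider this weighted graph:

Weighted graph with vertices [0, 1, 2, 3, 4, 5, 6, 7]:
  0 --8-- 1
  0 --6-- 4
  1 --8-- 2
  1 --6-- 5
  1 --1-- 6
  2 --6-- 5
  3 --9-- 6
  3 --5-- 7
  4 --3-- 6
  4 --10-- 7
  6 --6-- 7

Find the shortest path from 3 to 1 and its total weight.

Using Dijkstra's algorithm from vertex 3:
Shortest path: 3 -> 6 -> 1
Total weight: 9 + 1 = 10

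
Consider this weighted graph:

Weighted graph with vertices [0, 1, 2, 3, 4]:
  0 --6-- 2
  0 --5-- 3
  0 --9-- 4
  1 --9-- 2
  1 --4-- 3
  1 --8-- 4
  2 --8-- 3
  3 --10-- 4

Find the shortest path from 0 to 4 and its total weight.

Using Dijkstra's algorithm from vertex 0:
Shortest path: 0 -> 4
Total weight: 9 = 9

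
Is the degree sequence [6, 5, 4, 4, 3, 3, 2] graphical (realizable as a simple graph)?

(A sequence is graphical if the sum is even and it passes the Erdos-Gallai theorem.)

Sum of degrees = 27. Sum is odd, so the sequence is NOT graphical.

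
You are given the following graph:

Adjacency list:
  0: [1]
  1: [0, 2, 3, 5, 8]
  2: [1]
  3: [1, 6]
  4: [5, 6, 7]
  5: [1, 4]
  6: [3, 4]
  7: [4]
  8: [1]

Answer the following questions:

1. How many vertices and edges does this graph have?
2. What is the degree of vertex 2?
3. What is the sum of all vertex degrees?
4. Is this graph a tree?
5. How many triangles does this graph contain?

Count: 9 vertices, 9 edges.
Vertex 2 has neighbors [1], degree = 1.
Handshaking lemma: 2 * 9 = 18.
A tree on 9 vertices has 8 edges. This graph has 9 edges (1 extra). Not a tree.
Number of triangles = 0.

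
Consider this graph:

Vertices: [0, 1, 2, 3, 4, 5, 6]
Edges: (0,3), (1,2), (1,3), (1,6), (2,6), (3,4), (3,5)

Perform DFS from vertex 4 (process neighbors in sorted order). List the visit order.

DFS from vertex 4 (neighbors processed in ascending order):
Visit order: 4, 3, 0, 1, 2, 6, 5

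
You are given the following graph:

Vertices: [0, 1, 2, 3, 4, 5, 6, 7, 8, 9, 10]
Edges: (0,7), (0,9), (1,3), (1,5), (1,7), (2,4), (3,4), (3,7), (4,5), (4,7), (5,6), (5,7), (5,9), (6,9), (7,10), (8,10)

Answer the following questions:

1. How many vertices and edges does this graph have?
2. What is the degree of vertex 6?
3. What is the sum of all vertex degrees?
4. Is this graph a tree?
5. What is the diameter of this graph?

Count: 11 vertices, 16 edges.
Vertex 6 has neighbors [5, 9], degree = 2.
Handshaking lemma: 2 * 16 = 32.
A tree on 11 vertices has 10 edges. This graph has 16 edges (6 extra). Not a tree.
Diameter (longest shortest path) = 4.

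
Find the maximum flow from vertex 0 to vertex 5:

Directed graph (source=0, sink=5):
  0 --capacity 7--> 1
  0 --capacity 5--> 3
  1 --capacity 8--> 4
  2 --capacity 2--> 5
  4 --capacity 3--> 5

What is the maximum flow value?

Computing max flow:
  Flow on (0->1): 3/7
  Flow on (1->4): 3/8
  Flow on (4->5): 3/3
Maximum flow = 3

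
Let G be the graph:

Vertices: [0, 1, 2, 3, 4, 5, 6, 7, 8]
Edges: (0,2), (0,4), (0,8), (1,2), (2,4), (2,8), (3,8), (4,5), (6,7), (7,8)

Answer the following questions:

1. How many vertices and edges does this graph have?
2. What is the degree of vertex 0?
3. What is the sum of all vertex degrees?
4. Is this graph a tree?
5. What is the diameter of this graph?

Count: 9 vertices, 10 edges.
Vertex 0 has neighbors [2, 4, 8], degree = 3.
Handshaking lemma: 2 * 10 = 20.
A tree on 9 vertices has 8 edges. This graph has 10 edges (2 extra). Not a tree.
Diameter (longest shortest path) = 5.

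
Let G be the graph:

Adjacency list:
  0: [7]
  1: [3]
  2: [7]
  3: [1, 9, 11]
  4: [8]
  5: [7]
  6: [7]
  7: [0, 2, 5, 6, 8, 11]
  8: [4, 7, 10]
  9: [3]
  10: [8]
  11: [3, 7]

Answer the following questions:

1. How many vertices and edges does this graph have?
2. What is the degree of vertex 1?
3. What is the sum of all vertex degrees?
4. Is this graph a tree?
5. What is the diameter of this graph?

Count: 12 vertices, 11 edges.
Vertex 1 has neighbors [3], degree = 1.
Handshaking lemma: 2 * 11 = 22.
A graph is a tree iff it is connected and has exactly n-1 edges. This graph is connected (all 12 vertices in one component) and has 12-1 = 11 edges. It is a tree.
Diameter (longest shortest path) = 5.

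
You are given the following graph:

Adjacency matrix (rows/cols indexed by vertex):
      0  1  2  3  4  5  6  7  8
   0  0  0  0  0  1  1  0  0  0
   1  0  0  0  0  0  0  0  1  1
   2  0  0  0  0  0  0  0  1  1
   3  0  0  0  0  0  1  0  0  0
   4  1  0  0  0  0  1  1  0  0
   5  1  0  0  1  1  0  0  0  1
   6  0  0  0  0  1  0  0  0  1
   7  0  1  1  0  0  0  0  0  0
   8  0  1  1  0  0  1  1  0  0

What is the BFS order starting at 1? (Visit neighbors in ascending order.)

BFS from vertex 1 (neighbors processed in ascending order):
Visit order: 1, 7, 8, 2, 5, 6, 0, 3, 4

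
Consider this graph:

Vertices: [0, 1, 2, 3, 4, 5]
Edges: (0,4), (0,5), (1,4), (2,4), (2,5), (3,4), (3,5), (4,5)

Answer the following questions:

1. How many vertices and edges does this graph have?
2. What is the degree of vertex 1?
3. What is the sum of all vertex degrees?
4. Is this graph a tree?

Count: 6 vertices, 8 edges.
Vertex 1 has neighbors [4], degree = 1.
Handshaking lemma: 2 * 8 = 16.
A tree on 6 vertices has 5 edges. This graph has 8 edges (3 extra). Not a tree.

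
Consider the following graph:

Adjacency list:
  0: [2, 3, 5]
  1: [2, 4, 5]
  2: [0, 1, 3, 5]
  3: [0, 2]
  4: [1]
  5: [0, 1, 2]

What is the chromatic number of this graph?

The graph has a maximum clique of size 3 (lower bound on chromatic number).
A valid 3-coloring: {0: 1, 1: 1, 2: 0, 3: 2, 4: 0, 5: 2}.
Chromatic number = 3.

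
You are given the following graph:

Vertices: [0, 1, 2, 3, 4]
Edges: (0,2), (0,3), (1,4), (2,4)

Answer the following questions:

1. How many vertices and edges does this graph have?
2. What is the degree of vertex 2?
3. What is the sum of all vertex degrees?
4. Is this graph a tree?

Count: 5 vertices, 4 edges.
Vertex 2 has neighbors [0, 4], degree = 2.
Handshaking lemma: 2 * 4 = 8.
A graph is a tree iff it is connected and has exactly n-1 edges. This graph is connected (all 5 vertices in one component) and has 5-1 = 4 edges. It is a tree.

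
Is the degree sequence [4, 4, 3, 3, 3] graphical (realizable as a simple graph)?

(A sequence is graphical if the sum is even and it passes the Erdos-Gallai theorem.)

Sum of degrees = 17. Sum is odd, so the sequence is NOT graphical.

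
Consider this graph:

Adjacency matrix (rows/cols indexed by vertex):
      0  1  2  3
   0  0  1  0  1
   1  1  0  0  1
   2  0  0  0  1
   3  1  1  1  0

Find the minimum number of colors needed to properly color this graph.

The graph has a maximum clique of size 3 (lower bound on chromatic number).
A valid 3-coloring: {0: 1, 1: 2, 2: 1, 3: 0}.
Chromatic number = 3.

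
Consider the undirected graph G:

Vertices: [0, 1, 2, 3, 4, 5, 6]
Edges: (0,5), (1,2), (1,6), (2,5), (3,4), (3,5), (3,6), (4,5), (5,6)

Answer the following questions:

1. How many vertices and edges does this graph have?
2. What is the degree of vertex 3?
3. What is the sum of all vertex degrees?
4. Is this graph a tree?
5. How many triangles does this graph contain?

Count: 7 vertices, 9 edges.
Vertex 3 has neighbors [4, 5, 6], degree = 3.
Handshaking lemma: 2 * 9 = 18.
A tree on 7 vertices has 6 edges. This graph has 9 edges (3 extra). Not a tree.
Number of triangles = 2.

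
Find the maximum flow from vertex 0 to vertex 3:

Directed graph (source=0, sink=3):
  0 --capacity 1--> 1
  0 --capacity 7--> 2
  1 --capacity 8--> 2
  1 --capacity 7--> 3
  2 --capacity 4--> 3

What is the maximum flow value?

Computing max flow:
  Flow on (0->1): 1/1
  Flow on (0->2): 4/7
  Flow on (1->3): 1/7
  Flow on (2->3): 4/4
Maximum flow = 5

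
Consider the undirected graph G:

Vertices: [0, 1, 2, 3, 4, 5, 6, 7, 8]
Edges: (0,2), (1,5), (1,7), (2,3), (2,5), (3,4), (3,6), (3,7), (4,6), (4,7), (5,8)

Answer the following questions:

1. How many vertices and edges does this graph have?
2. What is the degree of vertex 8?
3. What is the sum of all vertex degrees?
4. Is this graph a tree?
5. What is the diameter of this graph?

Count: 9 vertices, 11 edges.
Vertex 8 has neighbors [5], degree = 1.
Handshaking lemma: 2 * 11 = 22.
A tree on 9 vertices has 8 edges. This graph has 11 edges (3 extra). Not a tree.
Diameter (longest shortest path) = 4.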